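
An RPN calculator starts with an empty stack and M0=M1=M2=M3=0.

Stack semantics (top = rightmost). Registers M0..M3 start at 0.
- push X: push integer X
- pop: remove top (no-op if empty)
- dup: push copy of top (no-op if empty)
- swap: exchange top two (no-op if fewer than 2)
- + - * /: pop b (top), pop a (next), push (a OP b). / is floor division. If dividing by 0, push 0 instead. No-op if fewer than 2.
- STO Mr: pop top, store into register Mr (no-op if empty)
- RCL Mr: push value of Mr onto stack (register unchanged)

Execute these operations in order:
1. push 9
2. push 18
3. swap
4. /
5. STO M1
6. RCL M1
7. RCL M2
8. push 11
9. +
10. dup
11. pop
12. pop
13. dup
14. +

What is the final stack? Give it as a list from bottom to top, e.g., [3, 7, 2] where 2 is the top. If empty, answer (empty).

After op 1 (push 9): stack=[9] mem=[0,0,0,0]
After op 2 (push 18): stack=[9,18] mem=[0,0,0,0]
After op 3 (swap): stack=[18,9] mem=[0,0,0,0]
After op 4 (/): stack=[2] mem=[0,0,0,0]
After op 5 (STO M1): stack=[empty] mem=[0,2,0,0]
After op 6 (RCL M1): stack=[2] mem=[0,2,0,0]
After op 7 (RCL M2): stack=[2,0] mem=[0,2,0,0]
After op 8 (push 11): stack=[2,0,11] mem=[0,2,0,0]
After op 9 (+): stack=[2,11] mem=[0,2,0,0]
After op 10 (dup): stack=[2,11,11] mem=[0,2,0,0]
After op 11 (pop): stack=[2,11] mem=[0,2,0,0]
After op 12 (pop): stack=[2] mem=[0,2,0,0]
After op 13 (dup): stack=[2,2] mem=[0,2,0,0]
After op 14 (+): stack=[4] mem=[0,2,0,0]

Answer: [4]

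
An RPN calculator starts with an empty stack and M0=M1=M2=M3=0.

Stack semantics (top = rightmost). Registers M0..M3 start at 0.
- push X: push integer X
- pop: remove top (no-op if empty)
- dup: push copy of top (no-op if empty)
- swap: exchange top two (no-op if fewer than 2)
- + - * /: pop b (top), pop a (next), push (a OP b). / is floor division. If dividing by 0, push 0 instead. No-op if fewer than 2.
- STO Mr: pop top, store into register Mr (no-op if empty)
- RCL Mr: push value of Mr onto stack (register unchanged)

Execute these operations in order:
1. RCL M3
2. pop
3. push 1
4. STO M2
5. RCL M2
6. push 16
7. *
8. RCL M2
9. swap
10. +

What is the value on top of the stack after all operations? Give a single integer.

After op 1 (RCL M3): stack=[0] mem=[0,0,0,0]
After op 2 (pop): stack=[empty] mem=[0,0,0,0]
After op 3 (push 1): stack=[1] mem=[0,0,0,0]
After op 4 (STO M2): stack=[empty] mem=[0,0,1,0]
After op 5 (RCL M2): stack=[1] mem=[0,0,1,0]
After op 6 (push 16): stack=[1,16] mem=[0,0,1,0]
After op 7 (*): stack=[16] mem=[0,0,1,0]
After op 8 (RCL M2): stack=[16,1] mem=[0,0,1,0]
After op 9 (swap): stack=[1,16] mem=[0,0,1,0]
After op 10 (+): stack=[17] mem=[0,0,1,0]

Answer: 17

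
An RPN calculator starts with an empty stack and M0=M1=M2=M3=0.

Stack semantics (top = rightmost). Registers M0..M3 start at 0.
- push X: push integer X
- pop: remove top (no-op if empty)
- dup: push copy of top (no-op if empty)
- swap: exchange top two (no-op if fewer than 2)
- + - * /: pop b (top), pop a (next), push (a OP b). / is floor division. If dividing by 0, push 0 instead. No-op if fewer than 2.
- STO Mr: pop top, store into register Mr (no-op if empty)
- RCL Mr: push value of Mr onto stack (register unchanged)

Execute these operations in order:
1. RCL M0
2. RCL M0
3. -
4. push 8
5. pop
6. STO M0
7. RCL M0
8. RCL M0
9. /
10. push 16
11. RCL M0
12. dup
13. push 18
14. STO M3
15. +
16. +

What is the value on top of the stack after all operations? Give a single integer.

After op 1 (RCL M0): stack=[0] mem=[0,0,0,0]
After op 2 (RCL M0): stack=[0,0] mem=[0,0,0,0]
After op 3 (-): stack=[0] mem=[0,0,0,0]
After op 4 (push 8): stack=[0,8] mem=[0,0,0,0]
After op 5 (pop): stack=[0] mem=[0,0,0,0]
After op 6 (STO M0): stack=[empty] mem=[0,0,0,0]
After op 7 (RCL M0): stack=[0] mem=[0,0,0,0]
After op 8 (RCL M0): stack=[0,0] mem=[0,0,0,0]
After op 9 (/): stack=[0] mem=[0,0,0,0]
After op 10 (push 16): stack=[0,16] mem=[0,0,0,0]
After op 11 (RCL M0): stack=[0,16,0] mem=[0,0,0,0]
After op 12 (dup): stack=[0,16,0,0] mem=[0,0,0,0]
After op 13 (push 18): stack=[0,16,0,0,18] mem=[0,0,0,0]
After op 14 (STO M3): stack=[0,16,0,0] mem=[0,0,0,18]
After op 15 (+): stack=[0,16,0] mem=[0,0,0,18]
After op 16 (+): stack=[0,16] mem=[0,0,0,18]

Answer: 16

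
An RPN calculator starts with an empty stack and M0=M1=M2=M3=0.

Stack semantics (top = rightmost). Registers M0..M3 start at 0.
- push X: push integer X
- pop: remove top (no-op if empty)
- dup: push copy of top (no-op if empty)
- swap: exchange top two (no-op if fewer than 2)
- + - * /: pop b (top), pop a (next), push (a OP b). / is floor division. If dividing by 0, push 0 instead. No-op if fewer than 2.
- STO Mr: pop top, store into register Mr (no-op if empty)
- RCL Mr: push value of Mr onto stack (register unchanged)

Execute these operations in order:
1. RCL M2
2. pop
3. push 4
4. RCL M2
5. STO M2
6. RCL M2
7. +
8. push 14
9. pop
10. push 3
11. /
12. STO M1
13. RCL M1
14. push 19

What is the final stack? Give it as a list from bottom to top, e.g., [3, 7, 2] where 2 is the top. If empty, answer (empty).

Answer: [1, 19]

Derivation:
After op 1 (RCL M2): stack=[0] mem=[0,0,0,0]
After op 2 (pop): stack=[empty] mem=[0,0,0,0]
After op 3 (push 4): stack=[4] mem=[0,0,0,0]
After op 4 (RCL M2): stack=[4,0] mem=[0,0,0,0]
After op 5 (STO M2): stack=[4] mem=[0,0,0,0]
After op 6 (RCL M2): stack=[4,0] mem=[0,0,0,0]
After op 7 (+): stack=[4] mem=[0,0,0,0]
After op 8 (push 14): stack=[4,14] mem=[0,0,0,0]
After op 9 (pop): stack=[4] mem=[0,0,0,0]
After op 10 (push 3): stack=[4,3] mem=[0,0,0,0]
After op 11 (/): stack=[1] mem=[0,0,0,0]
After op 12 (STO M1): stack=[empty] mem=[0,1,0,0]
After op 13 (RCL M1): stack=[1] mem=[0,1,0,0]
After op 14 (push 19): stack=[1,19] mem=[0,1,0,0]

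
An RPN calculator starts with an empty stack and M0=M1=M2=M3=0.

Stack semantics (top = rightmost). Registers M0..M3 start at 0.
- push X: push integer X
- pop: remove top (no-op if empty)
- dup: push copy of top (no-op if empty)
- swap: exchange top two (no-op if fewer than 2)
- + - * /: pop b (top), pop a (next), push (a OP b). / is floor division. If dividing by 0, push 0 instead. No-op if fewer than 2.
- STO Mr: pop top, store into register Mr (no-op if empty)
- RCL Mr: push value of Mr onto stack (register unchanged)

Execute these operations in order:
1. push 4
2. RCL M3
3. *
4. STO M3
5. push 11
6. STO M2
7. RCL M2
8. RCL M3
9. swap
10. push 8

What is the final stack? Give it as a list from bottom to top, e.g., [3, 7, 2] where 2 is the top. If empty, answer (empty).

Answer: [0, 11, 8]

Derivation:
After op 1 (push 4): stack=[4] mem=[0,0,0,0]
After op 2 (RCL M3): stack=[4,0] mem=[0,0,0,0]
After op 3 (*): stack=[0] mem=[0,0,0,0]
After op 4 (STO M3): stack=[empty] mem=[0,0,0,0]
After op 5 (push 11): stack=[11] mem=[0,0,0,0]
After op 6 (STO M2): stack=[empty] mem=[0,0,11,0]
After op 7 (RCL M2): stack=[11] mem=[0,0,11,0]
After op 8 (RCL M3): stack=[11,0] mem=[0,0,11,0]
After op 9 (swap): stack=[0,11] mem=[0,0,11,0]
After op 10 (push 8): stack=[0,11,8] mem=[0,0,11,0]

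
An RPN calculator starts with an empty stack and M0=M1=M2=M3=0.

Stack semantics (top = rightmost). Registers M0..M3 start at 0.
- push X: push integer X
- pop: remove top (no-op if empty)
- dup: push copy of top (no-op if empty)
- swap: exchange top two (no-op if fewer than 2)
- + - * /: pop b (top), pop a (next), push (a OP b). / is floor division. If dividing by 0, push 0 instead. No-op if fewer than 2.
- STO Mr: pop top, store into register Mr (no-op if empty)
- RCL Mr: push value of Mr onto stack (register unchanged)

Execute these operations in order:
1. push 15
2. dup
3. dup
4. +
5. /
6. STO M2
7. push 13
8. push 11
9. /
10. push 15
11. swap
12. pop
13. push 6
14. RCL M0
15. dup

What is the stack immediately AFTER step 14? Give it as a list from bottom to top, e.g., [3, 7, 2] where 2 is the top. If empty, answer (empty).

After op 1 (push 15): stack=[15] mem=[0,0,0,0]
After op 2 (dup): stack=[15,15] mem=[0,0,0,0]
After op 3 (dup): stack=[15,15,15] mem=[0,0,0,0]
After op 4 (+): stack=[15,30] mem=[0,0,0,0]
After op 5 (/): stack=[0] mem=[0,0,0,0]
After op 6 (STO M2): stack=[empty] mem=[0,0,0,0]
After op 7 (push 13): stack=[13] mem=[0,0,0,0]
After op 8 (push 11): stack=[13,11] mem=[0,0,0,0]
After op 9 (/): stack=[1] mem=[0,0,0,0]
After op 10 (push 15): stack=[1,15] mem=[0,0,0,0]
After op 11 (swap): stack=[15,1] mem=[0,0,0,0]
After op 12 (pop): stack=[15] mem=[0,0,0,0]
After op 13 (push 6): stack=[15,6] mem=[0,0,0,0]
After op 14 (RCL M0): stack=[15,6,0] mem=[0,0,0,0]

[15, 6, 0]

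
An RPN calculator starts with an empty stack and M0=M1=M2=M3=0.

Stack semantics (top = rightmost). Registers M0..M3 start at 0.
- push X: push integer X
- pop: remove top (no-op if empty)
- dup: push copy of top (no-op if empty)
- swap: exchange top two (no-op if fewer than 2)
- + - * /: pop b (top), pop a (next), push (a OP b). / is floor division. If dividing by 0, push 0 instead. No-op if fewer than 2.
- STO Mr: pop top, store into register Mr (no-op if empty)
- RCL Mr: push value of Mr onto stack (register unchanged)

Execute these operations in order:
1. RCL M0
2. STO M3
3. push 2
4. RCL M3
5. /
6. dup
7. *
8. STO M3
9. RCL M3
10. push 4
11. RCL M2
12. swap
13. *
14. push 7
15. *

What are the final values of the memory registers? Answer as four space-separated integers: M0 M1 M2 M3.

Answer: 0 0 0 0

Derivation:
After op 1 (RCL M0): stack=[0] mem=[0,0,0,0]
After op 2 (STO M3): stack=[empty] mem=[0,0,0,0]
After op 3 (push 2): stack=[2] mem=[0,0,0,0]
After op 4 (RCL M3): stack=[2,0] mem=[0,0,0,0]
After op 5 (/): stack=[0] mem=[0,0,0,0]
After op 6 (dup): stack=[0,0] mem=[0,0,0,0]
After op 7 (*): stack=[0] mem=[0,0,0,0]
After op 8 (STO M3): stack=[empty] mem=[0,0,0,0]
After op 9 (RCL M3): stack=[0] mem=[0,0,0,0]
After op 10 (push 4): stack=[0,4] mem=[0,0,0,0]
After op 11 (RCL M2): stack=[0,4,0] mem=[0,0,0,0]
After op 12 (swap): stack=[0,0,4] mem=[0,0,0,0]
After op 13 (*): stack=[0,0] mem=[0,0,0,0]
After op 14 (push 7): stack=[0,0,7] mem=[0,0,0,0]
After op 15 (*): stack=[0,0] mem=[0,0,0,0]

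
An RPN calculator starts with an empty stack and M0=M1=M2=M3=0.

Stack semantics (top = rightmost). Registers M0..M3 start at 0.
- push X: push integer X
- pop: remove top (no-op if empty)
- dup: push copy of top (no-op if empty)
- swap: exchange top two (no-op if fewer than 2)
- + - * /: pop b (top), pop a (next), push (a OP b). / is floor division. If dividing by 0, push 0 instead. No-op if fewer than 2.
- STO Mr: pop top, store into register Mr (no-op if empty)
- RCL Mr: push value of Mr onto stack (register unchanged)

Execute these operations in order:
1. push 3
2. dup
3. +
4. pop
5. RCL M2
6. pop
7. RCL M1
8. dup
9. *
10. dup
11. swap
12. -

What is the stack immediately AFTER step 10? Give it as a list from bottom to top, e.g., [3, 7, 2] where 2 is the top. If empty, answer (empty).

After op 1 (push 3): stack=[3] mem=[0,0,0,0]
After op 2 (dup): stack=[3,3] mem=[0,0,0,0]
After op 3 (+): stack=[6] mem=[0,0,0,0]
After op 4 (pop): stack=[empty] mem=[0,0,0,0]
After op 5 (RCL M2): stack=[0] mem=[0,0,0,0]
After op 6 (pop): stack=[empty] mem=[0,0,0,0]
After op 7 (RCL M1): stack=[0] mem=[0,0,0,0]
After op 8 (dup): stack=[0,0] mem=[0,0,0,0]
After op 9 (*): stack=[0] mem=[0,0,0,0]
After op 10 (dup): stack=[0,0] mem=[0,0,0,0]

[0, 0]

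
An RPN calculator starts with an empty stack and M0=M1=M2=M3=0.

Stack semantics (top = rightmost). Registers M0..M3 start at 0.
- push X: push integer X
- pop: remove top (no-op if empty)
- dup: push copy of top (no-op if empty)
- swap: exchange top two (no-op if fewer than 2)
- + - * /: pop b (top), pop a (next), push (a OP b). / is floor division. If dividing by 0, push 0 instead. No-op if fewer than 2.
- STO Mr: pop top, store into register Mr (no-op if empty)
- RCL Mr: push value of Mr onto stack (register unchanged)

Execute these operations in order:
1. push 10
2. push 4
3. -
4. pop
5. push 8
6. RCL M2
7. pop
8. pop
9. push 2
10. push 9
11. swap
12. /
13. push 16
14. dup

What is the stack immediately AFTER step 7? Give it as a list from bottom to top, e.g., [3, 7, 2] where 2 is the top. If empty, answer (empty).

After op 1 (push 10): stack=[10] mem=[0,0,0,0]
After op 2 (push 4): stack=[10,4] mem=[0,0,0,0]
After op 3 (-): stack=[6] mem=[0,0,0,0]
After op 4 (pop): stack=[empty] mem=[0,0,0,0]
After op 5 (push 8): stack=[8] mem=[0,0,0,0]
After op 6 (RCL M2): stack=[8,0] mem=[0,0,0,0]
After op 7 (pop): stack=[8] mem=[0,0,0,0]

[8]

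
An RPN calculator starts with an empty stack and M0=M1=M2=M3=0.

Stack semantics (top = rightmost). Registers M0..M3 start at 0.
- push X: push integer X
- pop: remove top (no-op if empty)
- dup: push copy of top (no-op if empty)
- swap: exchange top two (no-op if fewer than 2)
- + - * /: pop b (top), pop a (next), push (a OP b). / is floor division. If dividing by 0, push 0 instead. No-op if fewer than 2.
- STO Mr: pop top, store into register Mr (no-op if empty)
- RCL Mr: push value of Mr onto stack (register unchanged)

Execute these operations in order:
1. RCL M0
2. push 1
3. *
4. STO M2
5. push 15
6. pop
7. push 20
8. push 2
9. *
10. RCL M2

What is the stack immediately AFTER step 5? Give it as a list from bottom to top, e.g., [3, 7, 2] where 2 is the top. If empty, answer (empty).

After op 1 (RCL M0): stack=[0] mem=[0,0,0,0]
After op 2 (push 1): stack=[0,1] mem=[0,0,0,0]
After op 3 (*): stack=[0] mem=[0,0,0,0]
After op 4 (STO M2): stack=[empty] mem=[0,0,0,0]
After op 5 (push 15): stack=[15] mem=[0,0,0,0]

[15]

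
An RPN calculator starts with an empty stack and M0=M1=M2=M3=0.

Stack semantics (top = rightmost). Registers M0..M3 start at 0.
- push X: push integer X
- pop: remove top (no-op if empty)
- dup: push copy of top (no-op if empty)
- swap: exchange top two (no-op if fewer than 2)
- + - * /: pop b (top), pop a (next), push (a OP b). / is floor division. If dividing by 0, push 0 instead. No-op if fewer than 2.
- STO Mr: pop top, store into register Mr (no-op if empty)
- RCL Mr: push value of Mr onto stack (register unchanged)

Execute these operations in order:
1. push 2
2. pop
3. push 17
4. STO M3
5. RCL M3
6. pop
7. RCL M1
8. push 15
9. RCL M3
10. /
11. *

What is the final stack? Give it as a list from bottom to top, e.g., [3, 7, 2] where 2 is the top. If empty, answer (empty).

After op 1 (push 2): stack=[2] mem=[0,0,0,0]
After op 2 (pop): stack=[empty] mem=[0,0,0,0]
After op 3 (push 17): stack=[17] mem=[0,0,0,0]
After op 4 (STO M3): stack=[empty] mem=[0,0,0,17]
After op 5 (RCL M3): stack=[17] mem=[0,0,0,17]
After op 6 (pop): stack=[empty] mem=[0,0,0,17]
After op 7 (RCL M1): stack=[0] mem=[0,0,0,17]
After op 8 (push 15): stack=[0,15] mem=[0,0,0,17]
After op 9 (RCL M3): stack=[0,15,17] mem=[0,0,0,17]
After op 10 (/): stack=[0,0] mem=[0,0,0,17]
After op 11 (*): stack=[0] mem=[0,0,0,17]

Answer: [0]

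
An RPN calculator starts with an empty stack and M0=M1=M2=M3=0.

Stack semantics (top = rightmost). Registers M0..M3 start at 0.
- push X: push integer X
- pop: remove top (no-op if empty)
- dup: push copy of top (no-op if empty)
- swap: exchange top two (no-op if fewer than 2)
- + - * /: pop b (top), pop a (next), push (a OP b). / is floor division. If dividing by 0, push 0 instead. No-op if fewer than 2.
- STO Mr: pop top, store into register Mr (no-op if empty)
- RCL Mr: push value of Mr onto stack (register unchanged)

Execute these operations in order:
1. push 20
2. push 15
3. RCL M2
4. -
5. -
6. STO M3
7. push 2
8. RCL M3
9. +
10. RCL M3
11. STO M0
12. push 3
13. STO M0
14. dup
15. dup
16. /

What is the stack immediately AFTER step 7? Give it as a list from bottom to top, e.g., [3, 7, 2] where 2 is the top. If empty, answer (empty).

After op 1 (push 20): stack=[20] mem=[0,0,0,0]
After op 2 (push 15): stack=[20,15] mem=[0,0,0,0]
After op 3 (RCL M2): stack=[20,15,0] mem=[0,0,0,0]
After op 4 (-): stack=[20,15] mem=[0,0,0,0]
After op 5 (-): stack=[5] mem=[0,0,0,0]
After op 6 (STO M3): stack=[empty] mem=[0,0,0,5]
After op 7 (push 2): stack=[2] mem=[0,0,0,5]

[2]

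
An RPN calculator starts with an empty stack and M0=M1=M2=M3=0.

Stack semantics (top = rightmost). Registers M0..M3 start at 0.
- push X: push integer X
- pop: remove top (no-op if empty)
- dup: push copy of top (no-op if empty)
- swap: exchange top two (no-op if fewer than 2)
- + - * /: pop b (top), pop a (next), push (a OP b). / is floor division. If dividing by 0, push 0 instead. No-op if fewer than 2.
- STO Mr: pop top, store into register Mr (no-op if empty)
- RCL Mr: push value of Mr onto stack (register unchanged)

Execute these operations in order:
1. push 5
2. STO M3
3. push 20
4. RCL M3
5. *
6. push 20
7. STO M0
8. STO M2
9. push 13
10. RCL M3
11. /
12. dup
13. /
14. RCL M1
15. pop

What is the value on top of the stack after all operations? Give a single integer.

After op 1 (push 5): stack=[5] mem=[0,0,0,0]
After op 2 (STO M3): stack=[empty] mem=[0,0,0,5]
After op 3 (push 20): stack=[20] mem=[0,0,0,5]
After op 4 (RCL M3): stack=[20,5] mem=[0,0,0,5]
After op 5 (*): stack=[100] mem=[0,0,0,5]
After op 6 (push 20): stack=[100,20] mem=[0,0,0,5]
After op 7 (STO M0): stack=[100] mem=[20,0,0,5]
After op 8 (STO M2): stack=[empty] mem=[20,0,100,5]
After op 9 (push 13): stack=[13] mem=[20,0,100,5]
After op 10 (RCL M3): stack=[13,5] mem=[20,0,100,5]
After op 11 (/): stack=[2] mem=[20,0,100,5]
After op 12 (dup): stack=[2,2] mem=[20,0,100,5]
After op 13 (/): stack=[1] mem=[20,0,100,5]
After op 14 (RCL M1): stack=[1,0] mem=[20,0,100,5]
After op 15 (pop): stack=[1] mem=[20,0,100,5]

Answer: 1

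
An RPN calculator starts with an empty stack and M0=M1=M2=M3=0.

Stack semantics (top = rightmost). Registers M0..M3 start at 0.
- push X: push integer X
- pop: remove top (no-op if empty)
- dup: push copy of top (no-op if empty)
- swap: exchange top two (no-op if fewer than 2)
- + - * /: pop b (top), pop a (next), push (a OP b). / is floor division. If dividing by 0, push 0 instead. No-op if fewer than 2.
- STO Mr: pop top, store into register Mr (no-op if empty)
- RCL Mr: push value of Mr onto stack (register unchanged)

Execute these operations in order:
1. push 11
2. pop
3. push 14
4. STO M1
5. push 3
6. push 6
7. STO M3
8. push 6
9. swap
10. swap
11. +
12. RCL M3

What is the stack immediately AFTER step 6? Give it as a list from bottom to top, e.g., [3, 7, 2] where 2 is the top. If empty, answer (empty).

After op 1 (push 11): stack=[11] mem=[0,0,0,0]
After op 2 (pop): stack=[empty] mem=[0,0,0,0]
After op 3 (push 14): stack=[14] mem=[0,0,0,0]
After op 4 (STO M1): stack=[empty] mem=[0,14,0,0]
After op 5 (push 3): stack=[3] mem=[0,14,0,0]
After op 6 (push 6): stack=[3,6] mem=[0,14,0,0]

[3, 6]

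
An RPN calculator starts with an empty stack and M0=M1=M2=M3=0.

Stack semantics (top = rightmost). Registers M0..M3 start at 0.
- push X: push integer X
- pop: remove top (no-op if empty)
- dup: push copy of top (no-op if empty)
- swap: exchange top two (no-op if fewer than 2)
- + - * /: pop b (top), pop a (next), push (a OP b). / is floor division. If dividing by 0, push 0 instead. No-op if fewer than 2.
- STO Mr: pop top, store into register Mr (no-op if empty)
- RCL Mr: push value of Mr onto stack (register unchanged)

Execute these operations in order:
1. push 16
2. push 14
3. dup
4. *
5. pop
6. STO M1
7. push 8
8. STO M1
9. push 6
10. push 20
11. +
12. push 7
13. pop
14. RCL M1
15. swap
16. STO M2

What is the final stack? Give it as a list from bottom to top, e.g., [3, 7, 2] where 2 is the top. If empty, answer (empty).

Answer: [8]

Derivation:
After op 1 (push 16): stack=[16] mem=[0,0,0,0]
After op 2 (push 14): stack=[16,14] mem=[0,0,0,0]
After op 3 (dup): stack=[16,14,14] mem=[0,0,0,0]
After op 4 (*): stack=[16,196] mem=[0,0,0,0]
After op 5 (pop): stack=[16] mem=[0,0,0,0]
After op 6 (STO M1): stack=[empty] mem=[0,16,0,0]
After op 7 (push 8): stack=[8] mem=[0,16,0,0]
After op 8 (STO M1): stack=[empty] mem=[0,8,0,0]
After op 9 (push 6): stack=[6] mem=[0,8,0,0]
After op 10 (push 20): stack=[6,20] mem=[0,8,0,0]
After op 11 (+): stack=[26] mem=[0,8,0,0]
After op 12 (push 7): stack=[26,7] mem=[0,8,0,0]
After op 13 (pop): stack=[26] mem=[0,8,0,0]
After op 14 (RCL M1): stack=[26,8] mem=[0,8,0,0]
After op 15 (swap): stack=[8,26] mem=[0,8,0,0]
After op 16 (STO M2): stack=[8] mem=[0,8,26,0]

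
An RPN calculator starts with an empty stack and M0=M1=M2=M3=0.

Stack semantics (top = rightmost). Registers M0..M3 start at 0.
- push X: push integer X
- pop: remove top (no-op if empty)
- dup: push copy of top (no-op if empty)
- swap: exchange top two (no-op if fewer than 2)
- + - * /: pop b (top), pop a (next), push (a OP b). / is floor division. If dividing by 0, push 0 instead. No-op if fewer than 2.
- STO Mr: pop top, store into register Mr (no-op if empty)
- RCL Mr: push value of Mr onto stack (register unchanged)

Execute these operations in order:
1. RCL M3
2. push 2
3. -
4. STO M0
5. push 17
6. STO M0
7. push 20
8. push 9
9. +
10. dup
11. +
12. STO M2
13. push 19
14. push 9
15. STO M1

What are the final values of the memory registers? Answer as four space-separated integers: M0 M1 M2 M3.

Answer: 17 9 58 0

Derivation:
After op 1 (RCL M3): stack=[0] mem=[0,0,0,0]
After op 2 (push 2): stack=[0,2] mem=[0,0,0,0]
After op 3 (-): stack=[-2] mem=[0,0,0,0]
After op 4 (STO M0): stack=[empty] mem=[-2,0,0,0]
After op 5 (push 17): stack=[17] mem=[-2,0,0,0]
After op 6 (STO M0): stack=[empty] mem=[17,0,0,0]
After op 7 (push 20): stack=[20] mem=[17,0,0,0]
After op 8 (push 9): stack=[20,9] mem=[17,0,0,0]
After op 9 (+): stack=[29] mem=[17,0,0,0]
After op 10 (dup): stack=[29,29] mem=[17,0,0,0]
After op 11 (+): stack=[58] mem=[17,0,0,0]
After op 12 (STO M2): stack=[empty] mem=[17,0,58,0]
After op 13 (push 19): stack=[19] mem=[17,0,58,0]
After op 14 (push 9): stack=[19,9] mem=[17,0,58,0]
After op 15 (STO M1): stack=[19] mem=[17,9,58,0]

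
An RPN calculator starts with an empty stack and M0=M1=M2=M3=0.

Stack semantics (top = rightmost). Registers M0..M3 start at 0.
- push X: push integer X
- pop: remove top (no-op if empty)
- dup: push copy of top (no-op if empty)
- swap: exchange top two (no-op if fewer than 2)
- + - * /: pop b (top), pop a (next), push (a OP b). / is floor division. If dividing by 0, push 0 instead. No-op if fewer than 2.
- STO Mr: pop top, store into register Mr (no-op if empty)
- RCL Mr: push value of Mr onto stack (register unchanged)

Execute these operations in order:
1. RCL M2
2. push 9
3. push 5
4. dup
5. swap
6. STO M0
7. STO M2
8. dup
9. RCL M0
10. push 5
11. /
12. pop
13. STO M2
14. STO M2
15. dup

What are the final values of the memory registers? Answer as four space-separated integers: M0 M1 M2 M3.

After op 1 (RCL M2): stack=[0] mem=[0,0,0,0]
After op 2 (push 9): stack=[0,9] mem=[0,0,0,0]
After op 3 (push 5): stack=[0,9,5] mem=[0,0,0,0]
After op 4 (dup): stack=[0,9,5,5] mem=[0,0,0,0]
After op 5 (swap): stack=[0,9,5,5] mem=[0,0,0,0]
After op 6 (STO M0): stack=[0,9,5] mem=[5,0,0,0]
After op 7 (STO M2): stack=[0,9] mem=[5,0,5,0]
After op 8 (dup): stack=[0,9,9] mem=[5,0,5,0]
After op 9 (RCL M0): stack=[0,9,9,5] mem=[5,0,5,0]
After op 10 (push 5): stack=[0,9,9,5,5] mem=[5,0,5,0]
After op 11 (/): stack=[0,9,9,1] mem=[5,0,5,0]
After op 12 (pop): stack=[0,9,9] mem=[5,0,5,0]
After op 13 (STO M2): stack=[0,9] mem=[5,0,9,0]
After op 14 (STO M2): stack=[0] mem=[5,0,9,0]
After op 15 (dup): stack=[0,0] mem=[5,0,9,0]

Answer: 5 0 9 0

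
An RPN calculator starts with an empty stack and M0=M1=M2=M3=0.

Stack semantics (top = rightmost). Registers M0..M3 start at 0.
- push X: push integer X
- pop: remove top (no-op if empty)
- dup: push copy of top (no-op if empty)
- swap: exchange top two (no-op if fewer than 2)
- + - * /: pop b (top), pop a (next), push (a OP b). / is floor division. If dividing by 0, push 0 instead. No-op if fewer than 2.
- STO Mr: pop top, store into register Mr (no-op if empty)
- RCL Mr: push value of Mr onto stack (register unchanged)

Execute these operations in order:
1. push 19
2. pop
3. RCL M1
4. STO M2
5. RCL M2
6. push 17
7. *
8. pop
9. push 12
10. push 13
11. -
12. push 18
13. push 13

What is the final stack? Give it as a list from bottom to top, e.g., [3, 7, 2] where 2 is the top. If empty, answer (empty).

Answer: [-1, 18, 13]

Derivation:
After op 1 (push 19): stack=[19] mem=[0,0,0,0]
After op 2 (pop): stack=[empty] mem=[0,0,0,0]
After op 3 (RCL M1): stack=[0] mem=[0,0,0,0]
After op 4 (STO M2): stack=[empty] mem=[0,0,0,0]
After op 5 (RCL M2): stack=[0] mem=[0,0,0,0]
After op 6 (push 17): stack=[0,17] mem=[0,0,0,0]
After op 7 (*): stack=[0] mem=[0,0,0,0]
After op 8 (pop): stack=[empty] mem=[0,0,0,0]
After op 9 (push 12): stack=[12] mem=[0,0,0,0]
After op 10 (push 13): stack=[12,13] mem=[0,0,0,0]
After op 11 (-): stack=[-1] mem=[0,0,0,0]
After op 12 (push 18): stack=[-1,18] mem=[0,0,0,0]
After op 13 (push 13): stack=[-1,18,13] mem=[0,0,0,0]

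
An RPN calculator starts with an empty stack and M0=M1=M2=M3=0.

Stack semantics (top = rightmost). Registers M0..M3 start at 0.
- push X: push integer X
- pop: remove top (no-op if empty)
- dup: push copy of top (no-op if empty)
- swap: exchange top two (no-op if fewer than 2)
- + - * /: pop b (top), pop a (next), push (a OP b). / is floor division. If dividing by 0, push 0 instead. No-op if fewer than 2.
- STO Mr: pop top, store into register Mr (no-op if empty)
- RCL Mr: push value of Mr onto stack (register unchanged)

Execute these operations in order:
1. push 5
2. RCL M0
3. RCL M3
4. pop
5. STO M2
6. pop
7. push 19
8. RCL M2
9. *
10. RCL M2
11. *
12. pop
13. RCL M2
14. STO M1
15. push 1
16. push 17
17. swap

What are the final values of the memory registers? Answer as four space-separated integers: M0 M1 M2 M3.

After op 1 (push 5): stack=[5] mem=[0,0,0,0]
After op 2 (RCL M0): stack=[5,0] mem=[0,0,0,0]
After op 3 (RCL M3): stack=[5,0,0] mem=[0,0,0,0]
After op 4 (pop): stack=[5,0] mem=[0,0,0,0]
After op 5 (STO M2): stack=[5] mem=[0,0,0,0]
After op 6 (pop): stack=[empty] mem=[0,0,0,0]
After op 7 (push 19): stack=[19] mem=[0,0,0,0]
After op 8 (RCL M2): stack=[19,0] mem=[0,0,0,0]
After op 9 (*): stack=[0] mem=[0,0,0,0]
After op 10 (RCL M2): stack=[0,0] mem=[0,0,0,0]
After op 11 (*): stack=[0] mem=[0,0,0,0]
After op 12 (pop): stack=[empty] mem=[0,0,0,0]
After op 13 (RCL M2): stack=[0] mem=[0,0,0,0]
After op 14 (STO M1): stack=[empty] mem=[0,0,0,0]
After op 15 (push 1): stack=[1] mem=[0,0,0,0]
After op 16 (push 17): stack=[1,17] mem=[0,0,0,0]
After op 17 (swap): stack=[17,1] mem=[0,0,0,0]

Answer: 0 0 0 0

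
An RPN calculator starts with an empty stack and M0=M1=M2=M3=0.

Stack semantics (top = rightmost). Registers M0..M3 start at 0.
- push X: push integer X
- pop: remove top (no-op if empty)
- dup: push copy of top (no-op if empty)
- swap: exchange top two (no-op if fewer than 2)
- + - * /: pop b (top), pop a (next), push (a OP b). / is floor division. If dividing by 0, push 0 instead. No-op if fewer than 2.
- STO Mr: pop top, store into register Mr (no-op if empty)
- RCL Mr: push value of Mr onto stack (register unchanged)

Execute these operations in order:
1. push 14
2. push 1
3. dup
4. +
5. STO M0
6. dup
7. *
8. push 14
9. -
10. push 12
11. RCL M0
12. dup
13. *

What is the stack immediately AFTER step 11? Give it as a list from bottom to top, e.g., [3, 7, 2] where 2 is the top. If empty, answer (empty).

After op 1 (push 14): stack=[14] mem=[0,0,0,0]
After op 2 (push 1): stack=[14,1] mem=[0,0,0,0]
After op 3 (dup): stack=[14,1,1] mem=[0,0,0,0]
After op 4 (+): stack=[14,2] mem=[0,0,0,0]
After op 5 (STO M0): stack=[14] mem=[2,0,0,0]
After op 6 (dup): stack=[14,14] mem=[2,0,0,0]
After op 7 (*): stack=[196] mem=[2,0,0,0]
After op 8 (push 14): stack=[196,14] mem=[2,0,0,0]
After op 9 (-): stack=[182] mem=[2,0,0,0]
After op 10 (push 12): stack=[182,12] mem=[2,0,0,0]
After op 11 (RCL M0): stack=[182,12,2] mem=[2,0,0,0]

[182, 12, 2]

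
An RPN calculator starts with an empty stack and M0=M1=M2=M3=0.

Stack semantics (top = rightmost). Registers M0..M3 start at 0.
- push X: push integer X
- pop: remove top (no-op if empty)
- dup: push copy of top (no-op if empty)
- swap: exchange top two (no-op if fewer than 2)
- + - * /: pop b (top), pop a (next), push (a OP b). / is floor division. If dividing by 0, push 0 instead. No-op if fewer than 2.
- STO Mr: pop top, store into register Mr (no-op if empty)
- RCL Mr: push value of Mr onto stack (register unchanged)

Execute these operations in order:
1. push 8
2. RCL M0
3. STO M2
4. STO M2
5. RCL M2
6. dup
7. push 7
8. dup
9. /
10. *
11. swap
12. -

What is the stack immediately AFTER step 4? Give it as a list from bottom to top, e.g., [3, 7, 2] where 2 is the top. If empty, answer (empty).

After op 1 (push 8): stack=[8] mem=[0,0,0,0]
After op 2 (RCL M0): stack=[8,0] mem=[0,0,0,0]
After op 3 (STO M2): stack=[8] mem=[0,0,0,0]
After op 4 (STO M2): stack=[empty] mem=[0,0,8,0]

(empty)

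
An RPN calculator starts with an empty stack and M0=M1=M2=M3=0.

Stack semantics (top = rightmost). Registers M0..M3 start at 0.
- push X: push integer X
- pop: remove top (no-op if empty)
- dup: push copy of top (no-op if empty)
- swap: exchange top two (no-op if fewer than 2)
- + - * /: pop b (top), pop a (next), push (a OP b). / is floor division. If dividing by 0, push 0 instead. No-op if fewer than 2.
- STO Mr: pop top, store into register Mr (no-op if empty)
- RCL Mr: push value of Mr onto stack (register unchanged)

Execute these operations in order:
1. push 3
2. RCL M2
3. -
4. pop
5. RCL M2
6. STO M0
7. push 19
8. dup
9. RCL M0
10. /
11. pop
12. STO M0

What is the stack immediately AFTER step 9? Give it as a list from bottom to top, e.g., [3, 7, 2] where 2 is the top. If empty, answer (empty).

After op 1 (push 3): stack=[3] mem=[0,0,0,0]
After op 2 (RCL M2): stack=[3,0] mem=[0,0,0,0]
After op 3 (-): stack=[3] mem=[0,0,0,0]
After op 4 (pop): stack=[empty] mem=[0,0,0,0]
After op 5 (RCL M2): stack=[0] mem=[0,0,0,0]
After op 6 (STO M0): stack=[empty] mem=[0,0,0,0]
After op 7 (push 19): stack=[19] mem=[0,0,0,0]
After op 8 (dup): stack=[19,19] mem=[0,0,0,0]
After op 9 (RCL M0): stack=[19,19,0] mem=[0,0,0,0]

[19, 19, 0]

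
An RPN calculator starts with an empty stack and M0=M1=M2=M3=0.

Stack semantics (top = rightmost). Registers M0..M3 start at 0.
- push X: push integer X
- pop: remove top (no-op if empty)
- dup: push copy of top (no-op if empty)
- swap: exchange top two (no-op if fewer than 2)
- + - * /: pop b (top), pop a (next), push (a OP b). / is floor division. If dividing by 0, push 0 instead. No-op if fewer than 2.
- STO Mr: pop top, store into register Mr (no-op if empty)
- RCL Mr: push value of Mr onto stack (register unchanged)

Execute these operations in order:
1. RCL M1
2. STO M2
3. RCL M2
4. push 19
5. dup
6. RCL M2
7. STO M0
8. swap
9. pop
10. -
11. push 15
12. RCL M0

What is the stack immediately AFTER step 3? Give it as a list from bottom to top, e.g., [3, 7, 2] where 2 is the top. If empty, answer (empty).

After op 1 (RCL M1): stack=[0] mem=[0,0,0,0]
After op 2 (STO M2): stack=[empty] mem=[0,0,0,0]
After op 3 (RCL M2): stack=[0] mem=[0,0,0,0]

[0]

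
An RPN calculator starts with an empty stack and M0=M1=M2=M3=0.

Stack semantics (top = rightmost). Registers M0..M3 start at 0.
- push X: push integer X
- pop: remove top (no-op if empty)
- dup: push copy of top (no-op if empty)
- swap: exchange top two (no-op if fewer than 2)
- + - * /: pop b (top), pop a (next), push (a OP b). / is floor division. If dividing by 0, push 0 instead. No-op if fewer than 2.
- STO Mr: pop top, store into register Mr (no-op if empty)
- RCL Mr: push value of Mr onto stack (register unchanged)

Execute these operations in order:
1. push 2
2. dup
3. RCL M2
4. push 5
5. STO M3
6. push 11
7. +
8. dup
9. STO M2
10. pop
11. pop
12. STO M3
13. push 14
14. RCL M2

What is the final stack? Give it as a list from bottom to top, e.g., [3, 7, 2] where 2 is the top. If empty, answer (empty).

Answer: [14, 11]

Derivation:
After op 1 (push 2): stack=[2] mem=[0,0,0,0]
After op 2 (dup): stack=[2,2] mem=[0,0,0,0]
After op 3 (RCL M2): stack=[2,2,0] mem=[0,0,0,0]
After op 4 (push 5): stack=[2,2,0,5] mem=[0,0,0,0]
After op 5 (STO M3): stack=[2,2,0] mem=[0,0,0,5]
After op 6 (push 11): stack=[2,2,0,11] mem=[0,0,0,5]
After op 7 (+): stack=[2,2,11] mem=[0,0,0,5]
After op 8 (dup): stack=[2,2,11,11] mem=[0,0,0,5]
After op 9 (STO M2): stack=[2,2,11] mem=[0,0,11,5]
After op 10 (pop): stack=[2,2] mem=[0,0,11,5]
After op 11 (pop): stack=[2] mem=[0,0,11,5]
After op 12 (STO M3): stack=[empty] mem=[0,0,11,2]
After op 13 (push 14): stack=[14] mem=[0,0,11,2]
After op 14 (RCL M2): stack=[14,11] mem=[0,0,11,2]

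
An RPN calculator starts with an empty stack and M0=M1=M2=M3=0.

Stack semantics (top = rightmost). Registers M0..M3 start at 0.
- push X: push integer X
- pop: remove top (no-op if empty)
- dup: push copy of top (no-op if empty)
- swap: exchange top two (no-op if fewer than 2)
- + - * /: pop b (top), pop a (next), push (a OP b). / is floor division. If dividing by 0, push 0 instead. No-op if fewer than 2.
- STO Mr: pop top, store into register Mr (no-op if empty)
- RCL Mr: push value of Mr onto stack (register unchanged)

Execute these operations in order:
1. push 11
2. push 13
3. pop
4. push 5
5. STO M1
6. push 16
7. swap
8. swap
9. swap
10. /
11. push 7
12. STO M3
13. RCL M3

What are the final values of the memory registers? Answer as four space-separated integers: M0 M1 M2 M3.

Answer: 0 5 0 7

Derivation:
After op 1 (push 11): stack=[11] mem=[0,0,0,0]
After op 2 (push 13): stack=[11,13] mem=[0,0,0,0]
After op 3 (pop): stack=[11] mem=[0,0,0,0]
After op 4 (push 5): stack=[11,5] mem=[0,0,0,0]
After op 5 (STO M1): stack=[11] mem=[0,5,0,0]
After op 6 (push 16): stack=[11,16] mem=[0,5,0,0]
After op 7 (swap): stack=[16,11] mem=[0,5,0,0]
After op 8 (swap): stack=[11,16] mem=[0,5,0,0]
After op 9 (swap): stack=[16,11] mem=[0,5,0,0]
After op 10 (/): stack=[1] mem=[0,5,0,0]
After op 11 (push 7): stack=[1,7] mem=[0,5,0,0]
After op 12 (STO M3): stack=[1] mem=[0,5,0,7]
After op 13 (RCL M3): stack=[1,7] mem=[0,5,0,7]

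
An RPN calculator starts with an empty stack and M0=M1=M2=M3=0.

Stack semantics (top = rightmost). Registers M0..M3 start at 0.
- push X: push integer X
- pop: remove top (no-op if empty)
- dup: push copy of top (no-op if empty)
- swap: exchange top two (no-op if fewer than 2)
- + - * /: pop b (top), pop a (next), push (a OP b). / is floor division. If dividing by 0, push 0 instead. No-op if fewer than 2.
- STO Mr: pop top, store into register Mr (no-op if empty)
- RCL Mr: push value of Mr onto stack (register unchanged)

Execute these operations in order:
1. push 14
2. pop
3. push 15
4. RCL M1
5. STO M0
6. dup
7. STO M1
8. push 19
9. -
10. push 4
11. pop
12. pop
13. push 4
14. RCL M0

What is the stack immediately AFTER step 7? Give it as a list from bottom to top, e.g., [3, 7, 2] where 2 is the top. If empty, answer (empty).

After op 1 (push 14): stack=[14] mem=[0,0,0,0]
After op 2 (pop): stack=[empty] mem=[0,0,0,0]
After op 3 (push 15): stack=[15] mem=[0,0,0,0]
After op 4 (RCL M1): stack=[15,0] mem=[0,0,0,0]
After op 5 (STO M0): stack=[15] mem=[0,0,0,0]
After op 6 (dup): stack=[15,15] mem=[0,0,0,0]
After op 7 (STO M1): stack=[15] mem=[0,15,0,0]

[15]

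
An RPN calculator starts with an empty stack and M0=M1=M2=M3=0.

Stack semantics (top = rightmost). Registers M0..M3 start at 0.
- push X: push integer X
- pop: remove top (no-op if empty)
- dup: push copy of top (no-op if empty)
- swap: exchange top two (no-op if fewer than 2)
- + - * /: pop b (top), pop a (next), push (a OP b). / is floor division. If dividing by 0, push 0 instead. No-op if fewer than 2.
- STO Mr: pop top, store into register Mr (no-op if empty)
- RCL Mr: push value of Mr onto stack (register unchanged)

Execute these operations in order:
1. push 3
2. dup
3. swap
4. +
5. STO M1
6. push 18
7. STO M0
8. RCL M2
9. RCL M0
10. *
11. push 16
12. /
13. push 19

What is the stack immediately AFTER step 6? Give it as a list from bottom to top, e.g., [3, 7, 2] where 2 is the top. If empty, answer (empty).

After op 1 (push 3): stack=[3] mem=[0,0,0,0]
After op 2 (dup): stack=[3,3] mem=[0,0,0,0]
After op 3 (swap): stack=[3,3] mem=[0,0,0,0]
After op 4 (+): stack=[6] mem=[0,0,0,0]
After op 5 (STO M1): stack=[empty] mem=[0,6,0,0]
After op 6 (push 18): stack=[18] mem=[0,6,0,0]

[18]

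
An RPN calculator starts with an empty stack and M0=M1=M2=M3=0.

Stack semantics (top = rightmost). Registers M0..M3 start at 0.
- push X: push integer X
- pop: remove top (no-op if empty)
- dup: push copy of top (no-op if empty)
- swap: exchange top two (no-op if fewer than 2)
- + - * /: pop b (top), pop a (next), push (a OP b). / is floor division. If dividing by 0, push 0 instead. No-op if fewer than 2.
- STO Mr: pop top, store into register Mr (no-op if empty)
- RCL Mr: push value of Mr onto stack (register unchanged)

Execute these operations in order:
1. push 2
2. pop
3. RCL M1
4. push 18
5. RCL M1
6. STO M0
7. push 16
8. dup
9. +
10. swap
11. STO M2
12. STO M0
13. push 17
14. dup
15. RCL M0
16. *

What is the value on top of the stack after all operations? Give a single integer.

Answer: 544

Derivation:
After op 1 (push 2): stack=[2] mem=[0,0,0,0]
After op 2 (pop): stack=[empty] mem=[0,0,0,0]
After op 3 (RCL M1): stack=[0] mem=[0,0,0,0]
After op 4 (push 18): stack=[0,18] mem=[0,0,0,0]
After op 5 (RCL M1): stack=[0,18,0] mem=[0,0,0,0]
After op 6 (STO M0): stack=[0,18] mem=[0,0,0,0]
After op 7 (push 16): stack=[0,18,16] mem=[0,0,0,0]
After op 8 (dup): stack=[0,18,16,16] mem=[0,0,0,0]
After op 9 (+): stack=[0,18,32] mem=[0,0,0,0]
After op 10 (swap): stack=[0,32,18] mem=[0,0,0,0]
After op 11 (STO M2): stack=[0,32] mem=[0,0,18,0]
After op 12 (STO M0): stack=[0] mem=[32,0,18,0]
After op 13 (push 17): stack=[0,17] mem=[32,0,18,0]
After op 14 (dup): stack=[0,17,17] mem=[32,0,18,0]
After op 15 (RCL M0): stack=[0,17,17,32] mem=[32,0,18,0]
After op 16 (*): stack=[0,17,544] mem=[32,0,18,0]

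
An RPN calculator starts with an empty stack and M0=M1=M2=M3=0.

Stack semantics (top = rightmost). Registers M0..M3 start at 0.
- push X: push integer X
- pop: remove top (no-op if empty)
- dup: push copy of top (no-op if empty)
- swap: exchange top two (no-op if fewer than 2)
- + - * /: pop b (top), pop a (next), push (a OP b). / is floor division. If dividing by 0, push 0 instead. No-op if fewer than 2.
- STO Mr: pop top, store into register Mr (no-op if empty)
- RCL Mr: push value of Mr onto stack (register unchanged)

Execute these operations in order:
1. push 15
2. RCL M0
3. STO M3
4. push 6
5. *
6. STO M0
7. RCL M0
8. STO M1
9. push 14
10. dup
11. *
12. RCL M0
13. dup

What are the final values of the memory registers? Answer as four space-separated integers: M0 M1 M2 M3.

After op 1 (push 15): stack=[15] mem=[0,0,0,0]
After op 2 (RCL M0): stack=[15,0] mem=[0,0,0,0]
After op 3 (STO M3): stack=[15] mem=[0,0,0,0]
After op 4 (push 6): stack=[15,6] mem=[0,0,0,0]
After op 5 (*): stack=[90] mem=[0,0,0,0]
After op 6 (STO M0): stack=[empty] mem=[90,0,0,0]
After op 7 (RCL M0): stack=[90] mem=[90,0,0,0]
After op 8 (STO M1): stack=[empty] mem=[90,90,0,0]
After op 9 (push 14): stack=[14] mem=[90,90,0,0]
After op 10 (dup): stack=[14,14] mem=[90,90,0,0]
After op 11 (*): stack=[196] mem=[90,90,0,0]
After op 12 (RCL M0): stack=[196,90] mem=[90,90,0,0]
After op 13 (dup): stack=[196,90,90] mem=[90,90,0,0]

Answer: 90 90 0 0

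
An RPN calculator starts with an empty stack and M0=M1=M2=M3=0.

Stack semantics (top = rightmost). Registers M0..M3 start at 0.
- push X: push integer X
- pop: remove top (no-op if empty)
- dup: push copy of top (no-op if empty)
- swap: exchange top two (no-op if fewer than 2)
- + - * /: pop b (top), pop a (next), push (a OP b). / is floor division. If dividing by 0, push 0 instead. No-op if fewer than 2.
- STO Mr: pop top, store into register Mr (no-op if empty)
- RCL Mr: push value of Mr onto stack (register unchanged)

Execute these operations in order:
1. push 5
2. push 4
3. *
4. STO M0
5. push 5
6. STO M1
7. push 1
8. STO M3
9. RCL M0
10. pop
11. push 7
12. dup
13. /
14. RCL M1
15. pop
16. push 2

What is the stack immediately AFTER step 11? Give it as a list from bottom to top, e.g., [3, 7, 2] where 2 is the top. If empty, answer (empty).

After op 1 (push 5): stack=[5] mem=[0,0,0,0]
After op 2 (push 4): stack=[5,4] mem=[0,0,0,0]
After op 3 (*): stack=[20] mem=[0,0,0,0]
After op 4 (STO M0): stack=[empty] mem=[20,0,0,0]
After op 5 (push 5): stack=[5] mem=[20,0,0,0]
After op 6 (STO M1): stack=[empty] mem=[20,5,0,0]
After op 7 (push 1): stack=[1] mem=[20,5,0,0]
After op 8 (STO M3): stack=[empty] mem=[20,5,0,1]
After op 9 (RCL M0): stack=[20] mem=[20,5,0,1]
After op 10 (pop): stack=[empty] mem=[20,5,0,1]
After op 11 (push 7): stack=[7] mem=[20,5,0,1]

[7]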